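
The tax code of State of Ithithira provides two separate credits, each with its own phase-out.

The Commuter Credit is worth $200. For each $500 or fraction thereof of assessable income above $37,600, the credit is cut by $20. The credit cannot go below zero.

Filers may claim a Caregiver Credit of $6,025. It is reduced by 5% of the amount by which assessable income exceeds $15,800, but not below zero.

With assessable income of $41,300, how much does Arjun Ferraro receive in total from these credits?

Commuter Credit: income exceeds $37,600 by $3,700, which is 8 full-or-partial $500 increments; reduction = 8 × $20 = $160, leaving $40.
Caregiver Credit: 5% of the $25,500 excess over $15,800 is $1,275; credit = $6,025 − $1,275 = $4,750.
Total: $40 + $4,750 = $4,790.

$4,790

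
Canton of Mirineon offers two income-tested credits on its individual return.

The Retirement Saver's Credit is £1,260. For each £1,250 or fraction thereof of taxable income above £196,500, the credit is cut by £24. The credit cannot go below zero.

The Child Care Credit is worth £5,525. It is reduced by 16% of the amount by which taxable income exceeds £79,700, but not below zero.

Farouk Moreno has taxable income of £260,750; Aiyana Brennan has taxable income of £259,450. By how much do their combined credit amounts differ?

£24

Farouk (£260,750): Retirement Saver's Credit: income exceeds £196,500 by £64,250, which is 52 full-or-partial £1,250 increments; reduction = 52 × £24 = £1,248, leaving £12. Child Care Credit: 16% of the £181,050 excess over £79,700 is £28,968 ≥ base, so the credit is £0. total £12 + £0 = £12
Aiyana (£259,450): Retirement Saver's Credit: income exceeds £196,500 by £62,950, which is 51 full-or-partial £1,250 increments; reduction = 51 × £24 = £1,224, leaving £36. Child Care Credit: 16% of the £179,750 excess over £79,700 is £28,760 ≥ base, so the credit is £0. total £36 + £0 = £36
Difference: |£12 − £36| = £24.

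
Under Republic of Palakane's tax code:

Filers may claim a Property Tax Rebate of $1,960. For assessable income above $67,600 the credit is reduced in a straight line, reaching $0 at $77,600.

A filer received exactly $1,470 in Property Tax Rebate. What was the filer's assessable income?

$70,100

$1,470 is 1,470/1,960 of the full $1,960, so 490/1,960 of the $10,000 range has been used: income = $67,600 + $10,000 × 490/1,960 = $70,100.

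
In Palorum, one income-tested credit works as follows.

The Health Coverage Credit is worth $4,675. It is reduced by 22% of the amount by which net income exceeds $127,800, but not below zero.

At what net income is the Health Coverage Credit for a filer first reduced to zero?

$149,050

The credit falls by 22% of each dollar above $127,800, so it reaches zero when the excess is $4,675 / 22% = $21,250: income = $127,800 + $21,250 = $149,050.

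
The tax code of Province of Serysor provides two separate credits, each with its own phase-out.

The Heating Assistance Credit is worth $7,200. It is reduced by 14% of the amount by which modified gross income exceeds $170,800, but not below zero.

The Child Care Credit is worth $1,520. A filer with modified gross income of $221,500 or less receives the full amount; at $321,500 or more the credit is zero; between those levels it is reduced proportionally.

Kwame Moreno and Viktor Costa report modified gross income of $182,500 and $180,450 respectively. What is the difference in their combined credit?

Kwame ($182,500): Heating Assistance Credit: 14% of the $11,700 excess over $170,800 is $1,638; credit = $7,200 − $1,638 = $5,562. Child Care Credit: $182,500 is at or below the $221,500 threshold, so the full $1,520 applies. total $5,562 + $1,520 = $7,082
Viktor ($180,450): Heating Assistance Credit: 14% of the $9,650 excess over $170,800 is $1,351; credit = $7,200 − $1,351 = $5,849. Child Care Credit: $180,450 is at or below the $221,500 threshold, so the full $1,520 applies. total $5,849 + $1,520 = $7,369
Difference: |$7,082 − $7,369| = $287.

$287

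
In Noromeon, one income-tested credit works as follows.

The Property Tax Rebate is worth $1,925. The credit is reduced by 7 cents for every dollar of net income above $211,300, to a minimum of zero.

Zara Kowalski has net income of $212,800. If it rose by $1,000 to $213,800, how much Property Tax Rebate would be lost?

At $212,800 — 7% of the $1,500 excess over $211,300 is $105; credit = $1,925 − $105 = $1,820.
At $213,800 — 7% of the $2,500 excess over $211,300 is $175; credit = $1,925 − $175 = $1,750.
Lost: $1,820 − $1,750 = $70.

$70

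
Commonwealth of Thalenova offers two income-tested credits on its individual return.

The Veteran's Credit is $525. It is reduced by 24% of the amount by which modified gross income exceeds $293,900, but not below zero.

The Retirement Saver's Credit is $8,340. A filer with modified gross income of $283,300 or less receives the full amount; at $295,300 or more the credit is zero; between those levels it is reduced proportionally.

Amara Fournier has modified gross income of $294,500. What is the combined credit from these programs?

Veteran's Credit: 24% of the $600 excess over $293,900 is $144; credit = $525 − $144 = $381.
Retirement Saver's Credit: $294,500 is $11,200 into a $12,000 phase-out range, leaving 800/12,000 of the credit: $8,340 × 800/12,000 = $556.
Total: $381 + $556 = $937.

$937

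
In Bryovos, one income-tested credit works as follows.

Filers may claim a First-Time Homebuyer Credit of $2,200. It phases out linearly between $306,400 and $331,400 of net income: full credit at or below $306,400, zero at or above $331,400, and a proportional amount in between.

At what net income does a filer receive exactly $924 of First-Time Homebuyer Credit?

$924 is 924/2,200 of the full $2,200, so 1,276/2,200 of the $25,000 range has been used: income = $306,400 + $25,000 × 1,276/2,200 = $320,900.

$320,900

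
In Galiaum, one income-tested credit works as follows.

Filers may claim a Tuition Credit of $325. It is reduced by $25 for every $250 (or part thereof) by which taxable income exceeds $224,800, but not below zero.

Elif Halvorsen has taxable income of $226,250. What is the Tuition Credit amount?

$175

Tuition Credit: income exceeds $224,800 by $1,450, which is 6 full-or-partial $250 increments; reduction = 6 × $25 = $150, leaving $175.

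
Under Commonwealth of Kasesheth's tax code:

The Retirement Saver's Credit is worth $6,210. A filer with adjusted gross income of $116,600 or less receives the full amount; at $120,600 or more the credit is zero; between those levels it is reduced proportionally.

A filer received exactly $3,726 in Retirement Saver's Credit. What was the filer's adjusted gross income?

$3,726 is 3,726/6,210 of the full $6,210, so 2,484/6,210 of the $4,000 range has been used: income = $116,600 + $4,000 × 2,484/6,210 = $118,200.

$118,200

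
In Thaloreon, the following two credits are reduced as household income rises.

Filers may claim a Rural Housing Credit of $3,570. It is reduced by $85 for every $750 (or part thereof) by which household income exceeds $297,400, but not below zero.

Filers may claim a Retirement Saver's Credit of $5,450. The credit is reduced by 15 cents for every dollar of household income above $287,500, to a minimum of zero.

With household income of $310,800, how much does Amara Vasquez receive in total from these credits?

Rural Housing Credit: income exceeds $297,400 by $13,400, which is 18 full-or-partial $750 increments; reduction = 18 × $85 = $1,530, leaving $2,040.
Retirement Saver's Credit: 15% of the $23,300 excess over $287,500 is $3,495; credit = $5,450 − $3,495 = $1,955.
Total: $2,040 + $1,955 = $3,995.

$3,995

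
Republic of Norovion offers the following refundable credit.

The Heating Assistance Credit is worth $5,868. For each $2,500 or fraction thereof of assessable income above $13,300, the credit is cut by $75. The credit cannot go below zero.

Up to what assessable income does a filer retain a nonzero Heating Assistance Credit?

$208,300

After 78 increments the reduction is 78 × $75 = $5,850, leaving $18; one more increment wipes it out. Increment 78 ends at excess 78 × $2,500 = $195,000, so the highest qualifying income is $13,300 + $195,000 = $208,300.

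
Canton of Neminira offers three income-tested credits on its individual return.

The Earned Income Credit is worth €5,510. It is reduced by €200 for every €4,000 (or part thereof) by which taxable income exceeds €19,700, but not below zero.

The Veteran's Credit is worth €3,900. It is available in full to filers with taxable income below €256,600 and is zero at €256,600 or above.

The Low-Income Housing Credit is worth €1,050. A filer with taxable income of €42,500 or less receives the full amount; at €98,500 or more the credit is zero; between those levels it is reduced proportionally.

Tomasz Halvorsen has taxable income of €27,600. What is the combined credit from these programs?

Earned Income Credit: income exceeds €19,700 by €7,900, which is 2 full-or-partial €4,000 increments; reduction = 2 × €200 = €400, leaving €5,110.
Veteran's Credit: €27,600 is below the €256,600 cutoff, so the full €3,900 applies.
Low-Income Housing Credit: €27,600 is at or below the €42,500 threshold, so the full €1,050 applies.
Total: €5,110 + €3,900 + €1,050 = €10,060.

€10,060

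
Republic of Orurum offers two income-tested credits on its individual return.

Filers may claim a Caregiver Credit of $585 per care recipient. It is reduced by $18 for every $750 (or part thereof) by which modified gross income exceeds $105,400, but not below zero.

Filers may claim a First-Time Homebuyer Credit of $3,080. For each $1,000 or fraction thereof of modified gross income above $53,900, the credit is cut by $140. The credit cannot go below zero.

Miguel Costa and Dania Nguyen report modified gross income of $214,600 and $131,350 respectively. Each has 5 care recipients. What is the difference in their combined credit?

$1,998

Miguel ($214,600): Caregiver Credit: base = 5 × $585 = $2,925. income exceeds $105,400 by $109,200, which is 146 full-or-partial $750 increments; reduction = 146 × $18 = $2,628, leaving $297. First-Time Homebuyer Credit: income exceeds $53,900 by $160,700 → 161 increments × $140 = $22,540 ≥ base, so the credit is $0. total $297 + $0 = $297
Dania ($131,350): Caregiver Credit: base = 5 × $585 = $2,925. income exceeds $105,400 by $25,950, which is 35 full-or-partial $750 increments; reduction = 35 × $18 = $630, leaving $2,295. First-Time Homebuyer Credit: income exceeds $53,900 by $77,450 → 78 increments × $140 = $10,920 ≥ base, so the credit is $0. total $2,295 + $0 = $2,295
Difference: |$297 − $2,295| = $1,998.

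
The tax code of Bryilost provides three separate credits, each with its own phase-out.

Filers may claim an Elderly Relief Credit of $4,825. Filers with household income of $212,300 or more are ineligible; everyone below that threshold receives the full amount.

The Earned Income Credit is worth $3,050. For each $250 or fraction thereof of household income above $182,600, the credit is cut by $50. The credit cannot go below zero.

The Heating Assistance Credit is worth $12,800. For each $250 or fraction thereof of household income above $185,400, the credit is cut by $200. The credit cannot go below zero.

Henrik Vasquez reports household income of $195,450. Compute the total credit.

Elderly Relief Credit: $195,450 is below the $212,300 cutoff, so the full $4,825 applies.
Earned Income Credit: income exceeds $182,600 by $12,850, which is 52 full-or-partial $250 increments; reduction = 52 × $50 = $2,600, leaving $450.
Heating Assistance Credit: income exceeds $185,400 by $10,050, which is 41 full-or-partial $250 increments; reduction = 41 × $200 = $8,200, leaving $4,600.
Total: $4,825 + $450 + $4,600 = $9,875.

$9,875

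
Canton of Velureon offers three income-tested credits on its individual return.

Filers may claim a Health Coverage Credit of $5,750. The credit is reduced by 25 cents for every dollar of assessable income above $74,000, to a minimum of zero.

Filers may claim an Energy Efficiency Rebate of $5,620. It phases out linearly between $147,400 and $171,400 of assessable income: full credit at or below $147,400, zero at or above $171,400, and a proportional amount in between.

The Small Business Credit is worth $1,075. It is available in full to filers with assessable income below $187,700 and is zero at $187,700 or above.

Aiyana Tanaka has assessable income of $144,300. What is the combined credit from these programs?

Health Coverage Credit: 25% of the $70,300 excess over $74,000 is $17,575 ≥ base, so the credit is $0.
Energy Efficiency Rebate: $144,300 is at or below the $147,400 threshold, so the full $5,620 applies.
Small Business Credit: $144,300 is below the $187,700 cutoff, so the full $1,075 applies.
Total: $0 + $5,620 + $1,075 = $6,695.

$6,695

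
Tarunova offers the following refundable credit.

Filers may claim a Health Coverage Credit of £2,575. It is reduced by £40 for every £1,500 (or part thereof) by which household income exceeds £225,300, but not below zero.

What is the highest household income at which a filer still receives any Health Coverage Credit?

£321,300

After 64 increments the reduction is 64 × £40 = £2,560, leaving £15; one more increment wipes it out. Increment 64 ends at excess 64 × £1,500 = £96,000, so the highest qualifying income is £225,300 + £96,000 = £321,300.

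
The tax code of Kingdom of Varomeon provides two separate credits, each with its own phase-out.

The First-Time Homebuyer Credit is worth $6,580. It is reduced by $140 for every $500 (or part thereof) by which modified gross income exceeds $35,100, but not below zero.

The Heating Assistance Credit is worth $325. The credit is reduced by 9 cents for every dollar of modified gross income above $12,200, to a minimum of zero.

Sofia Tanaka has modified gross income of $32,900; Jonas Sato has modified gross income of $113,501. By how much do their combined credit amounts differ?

$6,580

Sofia ($32,900): First-Time Homebuyer Credit: $32,900 is at or below the $35,100 threshold, so the full $6,580 applies. Heating Assistance Credit: 9% of the $20,700 excess over $12,200 is $1,863 ≥ base, so the credit is $0. total $6,580 + $0 = $6,580
Jonas ($113,501): First-Time Homebuyer Credit: income exceeds $35,100 by $78,401 → 157 increments × $140 = $21,980 ≥ base, so the credit is $0. Heating Assistance Credit: 9% of the $101,301 excess over $12,200 is $9,117.09 ≥ base, so the credit is $0. total $0 + $0 = $0
Difference: |$6,580 − $0| = $6,580.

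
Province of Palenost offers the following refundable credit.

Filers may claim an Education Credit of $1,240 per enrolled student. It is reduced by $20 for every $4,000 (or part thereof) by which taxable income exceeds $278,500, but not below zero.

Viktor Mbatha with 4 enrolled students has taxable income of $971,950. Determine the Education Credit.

Education Credit: base = 4 × $1,240 = $4,960. income exceeds $278,500 by $693,450, which is 174 full-or-partial $4,000 increments; reduction = 174 × $20 = $3,480, leaving $1,480.

$1,480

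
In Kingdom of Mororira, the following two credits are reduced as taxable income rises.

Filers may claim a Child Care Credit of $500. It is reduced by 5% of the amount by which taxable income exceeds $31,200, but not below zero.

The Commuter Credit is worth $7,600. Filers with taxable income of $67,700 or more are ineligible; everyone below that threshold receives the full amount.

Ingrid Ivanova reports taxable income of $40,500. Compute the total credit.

Child Care Credit: 5% of the $9,300 excess over $31,200 is $465; credit = $500 − $465 = $35.
Commuter Credit: $40,500 is below the $67,700 cutoff, so the full $7,600 applies.
Total: $35 + $7,600 = $7,635.

$7,635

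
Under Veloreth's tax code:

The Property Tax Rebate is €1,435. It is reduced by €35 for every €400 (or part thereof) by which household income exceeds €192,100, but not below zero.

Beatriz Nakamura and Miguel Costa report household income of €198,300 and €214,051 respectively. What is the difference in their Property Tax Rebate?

€875

Beatriz (€198,300): Property Tax Rebate: income exceeds €192,100 by €6,200, which is 16 full-or-partial €400 increments; reduction = 16 × €35 = €560, leaving €875.
Miguel (€214,051): Property Tax Rebate: income exceeds €192,100 by €21,951 → 55 increments × €35 = €1,925 ≥ base, so the credit is €0.
Difference: |€875 − €0| = €875.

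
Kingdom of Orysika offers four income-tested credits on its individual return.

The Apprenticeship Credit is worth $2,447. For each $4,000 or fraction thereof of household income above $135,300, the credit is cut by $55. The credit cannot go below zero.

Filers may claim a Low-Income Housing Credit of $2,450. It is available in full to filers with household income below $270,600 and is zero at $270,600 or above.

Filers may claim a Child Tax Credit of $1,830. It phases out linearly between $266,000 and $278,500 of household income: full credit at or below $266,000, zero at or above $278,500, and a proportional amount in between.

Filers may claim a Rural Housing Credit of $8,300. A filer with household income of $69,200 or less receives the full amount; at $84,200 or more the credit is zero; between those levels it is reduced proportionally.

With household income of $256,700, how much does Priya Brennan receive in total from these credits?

$5,022

Apprenticeship Credit: income exceeds $135,300 by $121,400, which is 31 full-or-partial $4,000 increments; reduction = 31 × $55 = $1,705, leaving $742.
Low-Income Housing Credit: $256,700 is below the $270,600 cutoff, so the full $2,450 applies.
Child Tax Credit: $256,700 is at or below the $266,000 threshold, so the full $1,830 applies.
Rural Housing Credit: $256,700 is at or above $84,200, so the credit is $0.
Total: $742 + $2,450 + $1,830 + $0 = $5,022.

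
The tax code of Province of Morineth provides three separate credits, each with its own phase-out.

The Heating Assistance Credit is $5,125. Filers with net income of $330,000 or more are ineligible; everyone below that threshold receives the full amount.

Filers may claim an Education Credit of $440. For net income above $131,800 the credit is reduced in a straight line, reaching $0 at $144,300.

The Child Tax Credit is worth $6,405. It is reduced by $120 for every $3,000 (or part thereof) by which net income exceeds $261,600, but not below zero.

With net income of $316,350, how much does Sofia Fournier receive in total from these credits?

$9,250

Heating Assistance Credit: $316,350 is below the $330,000 cutoff, so the full $5,125 applies.
Education Credit: $316,350 is at or above $144,300, so the credit is $0.
Child Tax Credit: income exceeds $261,600 by $54,750, which is 19 full-or-partial $3,000 increments; reduction = 19 × $120 = $2,280, leaving $4,125.
Total: $5,125 + $0 + $4,125 = $9,250.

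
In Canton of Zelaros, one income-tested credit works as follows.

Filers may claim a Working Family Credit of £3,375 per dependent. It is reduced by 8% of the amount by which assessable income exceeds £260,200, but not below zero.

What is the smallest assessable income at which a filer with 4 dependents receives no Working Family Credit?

Full credit = 4 × £3,375 = £13,500.
The credit falls by 8% of each pound above £260,200, so it reaches zero when the excess is £13,500 / 8% = £168,750: income = £260,200 + £168,750 = £428,950.

£428,950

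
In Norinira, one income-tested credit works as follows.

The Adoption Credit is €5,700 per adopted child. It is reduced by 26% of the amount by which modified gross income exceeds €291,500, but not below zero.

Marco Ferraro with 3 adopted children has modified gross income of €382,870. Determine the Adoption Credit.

Adoption Credit: base = 3 × €5,700 = €17,100. 26% of the €91,370 excess over €291,500 is €23,756.20 ≥ base, so the credit is €0.

€0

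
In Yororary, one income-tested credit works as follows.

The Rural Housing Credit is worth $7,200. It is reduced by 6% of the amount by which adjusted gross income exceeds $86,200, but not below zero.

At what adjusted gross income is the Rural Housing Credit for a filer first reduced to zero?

The credit falls by 6% of each dollar above $86,200, so it reaches zero when the excess is $7,200 / 6% = $120,000: income = $86,200 + $120,000 = $206,200.

$206,200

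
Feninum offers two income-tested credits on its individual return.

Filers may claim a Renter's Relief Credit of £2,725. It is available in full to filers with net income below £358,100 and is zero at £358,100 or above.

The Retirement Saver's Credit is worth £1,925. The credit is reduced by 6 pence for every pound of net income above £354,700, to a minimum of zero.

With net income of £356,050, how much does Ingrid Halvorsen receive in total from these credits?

Renter's Relief Credit: £356,050 is below the £358,100 cutoff, so the full £2,725 applies.
Retirement Saver's Credit: 6% of the £1,350 excess over £354,700 is £81; credit = £1,925 − £81 = £1,844.
Total: £2,725 + £1,844 = £4,569.

£4,569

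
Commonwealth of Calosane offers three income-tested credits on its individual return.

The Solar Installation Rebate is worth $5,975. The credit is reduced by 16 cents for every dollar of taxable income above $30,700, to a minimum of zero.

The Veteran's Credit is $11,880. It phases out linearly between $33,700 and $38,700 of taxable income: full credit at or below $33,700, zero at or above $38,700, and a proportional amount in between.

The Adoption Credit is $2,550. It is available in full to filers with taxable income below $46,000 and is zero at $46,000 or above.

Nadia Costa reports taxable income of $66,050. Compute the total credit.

Solar Installation Rebate: 16% of the $35,350 excess over $30,700 is $5,656; credit = $5,975 − $5,656 = $319.
Veteran's Credit: $66,050 is at or above $38,700, so the credit is $0.
Adoption Credit: $66,050 meets or exceeds the $46,000 cutoff, so the credit is $0.
Total: $319 + $0 + $0 = $319.

$319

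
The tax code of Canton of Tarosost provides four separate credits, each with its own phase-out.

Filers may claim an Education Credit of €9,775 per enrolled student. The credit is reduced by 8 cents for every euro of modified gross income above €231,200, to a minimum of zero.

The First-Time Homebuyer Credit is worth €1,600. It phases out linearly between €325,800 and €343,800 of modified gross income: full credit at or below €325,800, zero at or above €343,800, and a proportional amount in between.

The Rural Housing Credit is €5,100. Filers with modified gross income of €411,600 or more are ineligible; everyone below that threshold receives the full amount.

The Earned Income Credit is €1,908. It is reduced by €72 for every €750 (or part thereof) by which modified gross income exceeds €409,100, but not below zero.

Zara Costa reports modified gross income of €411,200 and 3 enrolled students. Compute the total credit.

Education Credit: base = 3 × €9,775 = €29,325. 8% of the €180,000 excess over €231,200 is €14,400; credit = €29,325 − €14,400 = €14,925.
First-Time Homebuyer Credit: €411,200 is at or above €343,800, so the credit is €0.
Rural Housing Credit: €411,200 is below the €411,600 cutoff, so the full €5,100 applies.
Earned Income Credit: income exceeds €409,100 by €2,100, which is 3 full-or-partial €750 increments; reduction = 3 × €72 = €216, leaving €1,692.
Total: €14,925 + €0 + €5,100 + €1,692 = €21,717.

€21,717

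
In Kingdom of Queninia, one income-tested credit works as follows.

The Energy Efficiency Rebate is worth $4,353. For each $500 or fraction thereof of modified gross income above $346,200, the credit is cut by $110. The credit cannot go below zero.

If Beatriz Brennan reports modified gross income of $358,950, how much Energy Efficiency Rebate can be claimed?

$1,493

Energy Efficiency Rebate: income exceeds $346,200 by $12,750, which is 26 full-or-partial $500 increments; reduction = 26 × $110 = $2,860, leaving $1,493.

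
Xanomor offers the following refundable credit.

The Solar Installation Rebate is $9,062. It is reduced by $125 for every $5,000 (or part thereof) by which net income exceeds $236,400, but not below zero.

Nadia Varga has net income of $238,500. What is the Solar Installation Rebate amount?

$8,937

Solar Installation Rebate: income exceeds $236,400 by $2,100, which is 1 full-or-partial $5,000 increment; reduction = 1 × $125 = $125, leaving $8,937.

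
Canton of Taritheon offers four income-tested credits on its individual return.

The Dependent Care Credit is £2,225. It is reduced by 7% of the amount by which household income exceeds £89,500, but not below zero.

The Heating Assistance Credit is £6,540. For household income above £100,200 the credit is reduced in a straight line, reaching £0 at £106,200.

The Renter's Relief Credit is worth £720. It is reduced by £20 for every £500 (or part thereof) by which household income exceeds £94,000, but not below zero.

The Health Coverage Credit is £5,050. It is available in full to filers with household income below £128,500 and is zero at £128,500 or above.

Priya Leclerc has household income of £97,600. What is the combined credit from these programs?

Dependent Care Credit: 7% of the £8,100 excess over £89,500 is £567; credit = £2,225 − £567 = £1,658.
Heating Assistance Credit: £97,600 is at or below the £100,200 threshold, so the full £6,540 applies.
Renter's Relief Credit: income exceeds £94,000 by £3,600, which is 8 full-or-partial £500 increments; reduction = 8 × £20 = £160, leaving £560.
Health Coverage Credit: £97,600 is below the £128,500 cutoff, so the full £5,050 applies.
Total: £1,658 + £6,540 + £560 + £5,050 = £13,808.

£13,808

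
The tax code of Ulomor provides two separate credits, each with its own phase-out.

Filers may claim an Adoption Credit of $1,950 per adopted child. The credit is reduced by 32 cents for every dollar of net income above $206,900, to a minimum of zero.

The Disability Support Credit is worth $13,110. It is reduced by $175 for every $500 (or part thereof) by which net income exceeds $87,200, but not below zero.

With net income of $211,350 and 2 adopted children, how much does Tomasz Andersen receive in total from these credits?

$2,476

Adoption Credit: base = 2 × $1,950 = $3,900. 32% of the $4,450 excess over $206,900 is $1,424; credit = $3,900 − $1,424 = $2,476.
Disability Support Credit: income exceeds $87,200 by $124,150 → 249 increments × $175 = $43,575 ≥ base, so the credit is $0.
Total: $2,476 + $0 = $2,476.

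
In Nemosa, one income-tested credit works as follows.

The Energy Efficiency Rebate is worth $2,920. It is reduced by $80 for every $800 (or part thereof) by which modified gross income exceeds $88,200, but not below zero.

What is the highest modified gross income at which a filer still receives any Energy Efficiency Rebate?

$117,000

After 36 increments the reduction is 36 × $80 = $2,880, leaving $40; one more increment wipes it out. Increment 36 ends at excess 36 × $800 = $28,800, so the highest qualifying income is $88,200 + $28,800 = $117,000.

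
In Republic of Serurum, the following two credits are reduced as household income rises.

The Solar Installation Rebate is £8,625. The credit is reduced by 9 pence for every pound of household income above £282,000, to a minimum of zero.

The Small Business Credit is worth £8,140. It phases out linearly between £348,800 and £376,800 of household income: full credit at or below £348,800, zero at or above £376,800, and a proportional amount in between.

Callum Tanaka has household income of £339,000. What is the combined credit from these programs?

Solar Installation Rebate: 9% of the £57,000 excess over £282,000 is £5,130; credit = £8,625 − £5,130 = £3,495.
Small Business Credit: £339,000 is at or below the £348,800 threshold, so the full £8,140 applies.
Total: £3,495 + £8,140 = £11,635.

£11,635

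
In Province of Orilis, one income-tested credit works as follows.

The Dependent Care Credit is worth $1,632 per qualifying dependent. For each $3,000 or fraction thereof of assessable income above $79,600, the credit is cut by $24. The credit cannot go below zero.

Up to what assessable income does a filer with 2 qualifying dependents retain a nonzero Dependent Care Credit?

$484,600

Full credit = 2 × $1,632 = $3,264.
After 135 increments the reduction is 135 × $24 = $3,240, leaving $24; one more increment wipes it out. Increment 135 ends at excess 135 × $3,000 = $405,000, so the highest qualifying income is $79,600 + $405,000 = $484,600.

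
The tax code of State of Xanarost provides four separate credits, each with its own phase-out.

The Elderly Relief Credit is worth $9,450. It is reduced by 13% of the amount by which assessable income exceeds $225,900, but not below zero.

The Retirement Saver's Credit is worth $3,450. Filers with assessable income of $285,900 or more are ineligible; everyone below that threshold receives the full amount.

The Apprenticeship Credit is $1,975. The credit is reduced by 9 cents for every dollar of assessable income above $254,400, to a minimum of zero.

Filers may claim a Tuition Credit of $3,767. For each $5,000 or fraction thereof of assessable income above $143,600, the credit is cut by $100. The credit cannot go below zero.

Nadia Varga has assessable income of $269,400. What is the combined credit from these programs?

$9,037

Elderly Relief Credit: 13% of the $43,500 excess over $225,900 is $5,655; credit = $9,450 − $5,655 = $3,795.
Retirement Saver's Credit: $269,400 is below the $285,900 cutoff, so the full $3,450 applies.
Apprenticeship Credit: 9% of the $15,000 excess over $254,400 is $1,350; credit = $1,975 − $1,350 = $625.
Tuition Credit: income exceeds $143,600 by $125,800, which is 26 full-or-partial $5,000 increments; reduction = 26 × $100 = $2,600, leaving $1,167.
Total: $3,795 + $3,450 + $625 + $1,167 = $9,037.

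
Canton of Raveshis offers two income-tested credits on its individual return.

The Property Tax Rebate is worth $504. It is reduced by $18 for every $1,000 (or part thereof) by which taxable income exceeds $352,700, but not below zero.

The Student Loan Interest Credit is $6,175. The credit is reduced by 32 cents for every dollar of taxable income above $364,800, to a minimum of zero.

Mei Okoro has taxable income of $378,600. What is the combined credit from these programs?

$1,795

Property Tax Rebate: income exceeds $352,700 by $25,900, which is 26 full-or-partial $1,000 increments; reduction = 26 × $18 = $468, leaving $36.
Student Loan Interest Credit: 32% of the $13,800 excess over $364,800 is $4,416; credit = $6,175 − $4,416 = $1,759.
Total: $36 + $1,759 = $1,795.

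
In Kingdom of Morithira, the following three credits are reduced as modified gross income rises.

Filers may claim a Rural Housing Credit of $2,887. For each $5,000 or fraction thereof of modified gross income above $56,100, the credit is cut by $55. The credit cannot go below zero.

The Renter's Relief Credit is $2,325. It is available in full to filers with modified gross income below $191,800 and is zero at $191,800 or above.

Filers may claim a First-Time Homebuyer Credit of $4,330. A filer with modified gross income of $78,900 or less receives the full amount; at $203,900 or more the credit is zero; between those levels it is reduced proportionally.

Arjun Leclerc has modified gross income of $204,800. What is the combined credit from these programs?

$1,237

Rural Housing Credit: income exceeds $56,100 by $148,700, which is 30 full-or-partial $5,000 increments; reduction = 30 × $55 = $1,650, leaving $1,237.
Renter's Relief Credit: $204,800 meets or exceeds the $191,800 cutoff, so the credit is $0.
First-Time Homebuyer Credit: $204,800 is at or above $203,900, so the credit is $0.
Total: $1,237 + $0 + $0 = $1,237.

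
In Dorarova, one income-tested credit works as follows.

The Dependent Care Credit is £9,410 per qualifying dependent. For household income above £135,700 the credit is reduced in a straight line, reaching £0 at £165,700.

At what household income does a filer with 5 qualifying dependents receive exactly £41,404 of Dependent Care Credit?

Full credit = 5 × £9,410 = £47,050.
£41,404 is 41,404/47,050 of the full £47,050, so 5,646/47,050 of the £30,000 range has been used: income = £135,700 + £30,000 × 5,646/47,050 = £139,300.

£139,300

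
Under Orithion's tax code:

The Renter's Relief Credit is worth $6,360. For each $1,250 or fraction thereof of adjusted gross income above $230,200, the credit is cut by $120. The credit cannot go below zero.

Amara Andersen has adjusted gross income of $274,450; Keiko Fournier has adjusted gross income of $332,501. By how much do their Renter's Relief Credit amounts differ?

Amara ($274,450): Renter's Relief Credit: income exceeds $230,200 by $44,250, which is 36 full-or-partial $1,250 increments; reduction = 36 × $120 = $4,320, leaving $2,040.
Keiko ($332,501): Renter's Relief Credit: income exceeds $230,200 by $102,301 → 82 increments × $120 = $9,840 ≥ base, so the credit is $0.
Difference: |$2,040 − $0| = $2,040.

$2,040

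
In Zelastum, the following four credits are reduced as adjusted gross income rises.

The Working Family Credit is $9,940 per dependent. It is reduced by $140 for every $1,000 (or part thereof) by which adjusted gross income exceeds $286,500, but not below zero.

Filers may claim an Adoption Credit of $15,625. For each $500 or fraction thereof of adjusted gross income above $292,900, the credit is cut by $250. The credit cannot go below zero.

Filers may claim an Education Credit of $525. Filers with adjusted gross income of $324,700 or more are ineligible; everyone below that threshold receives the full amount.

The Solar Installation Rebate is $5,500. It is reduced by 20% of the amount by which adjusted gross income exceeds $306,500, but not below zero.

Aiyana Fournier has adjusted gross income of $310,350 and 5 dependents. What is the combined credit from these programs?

$58,470

Working Family Credit: base = 5 × $9,940 = $49,700. income exceeds $286,500 by $23,850, which is 24 full-or-partial $1,000 increments; reduction = 24 × $140 = $3,360, leaving $46,340.
Adoption Credit: income exceeds $292,900 by $17,450, which is 35 full-or-partial $500 increments; reduction = 35 × $250 = $8,750, leaving $6,875.
Education Credit: $310,350 is below the $324,700 cutoff, so the full $525 applies.
Solar Installation Rebate: 20% of the $3,850 excess over $306,500 is $770; credit = $5,500 − $770 = $4,730.
Total: $46,340 + $6,875 + $525 + $4,730 = $58,470.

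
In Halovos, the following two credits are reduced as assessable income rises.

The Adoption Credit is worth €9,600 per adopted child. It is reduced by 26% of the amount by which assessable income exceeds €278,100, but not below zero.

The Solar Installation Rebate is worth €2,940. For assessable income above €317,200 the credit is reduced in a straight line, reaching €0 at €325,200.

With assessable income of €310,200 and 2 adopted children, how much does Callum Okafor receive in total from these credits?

Adoption Credit: base = 2 × €9,600 = €19,200. 26% of the €32,100 excess over €278,100 is €8,346; credit = €19,200 − €8,346 = €10,854.
Solar Installation Rebate: €310,200 is at or below the €317,200 threshold, so the full €2,940 applies.
Total: €10,854 + €2,940 = €13,794.

€13,794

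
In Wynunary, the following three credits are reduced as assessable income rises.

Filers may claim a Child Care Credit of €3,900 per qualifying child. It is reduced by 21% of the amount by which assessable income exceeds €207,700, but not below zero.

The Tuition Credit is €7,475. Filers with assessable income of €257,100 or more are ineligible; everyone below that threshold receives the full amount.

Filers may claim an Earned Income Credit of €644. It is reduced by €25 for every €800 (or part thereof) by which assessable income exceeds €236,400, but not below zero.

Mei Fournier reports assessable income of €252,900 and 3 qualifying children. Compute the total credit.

Child Care Credit: base = 3 × €3,900 = €11,700. 21% of the €45,200 excess over €207,700 is €9,492; credit = €11,700 − €9,492 = €2,208.
Tuition Credit: €252,900 is below the €257,100 cutoff, so the full €7,475 applies.
Earned Income Credit: income exceeds €236,400 by €16,500, which is 21 full-or-partial €800 increments; reduction = 21 × €25 = €525, leaving €119.
Total: €2,208 + €7,475 + €119 = €9,802.

€9,802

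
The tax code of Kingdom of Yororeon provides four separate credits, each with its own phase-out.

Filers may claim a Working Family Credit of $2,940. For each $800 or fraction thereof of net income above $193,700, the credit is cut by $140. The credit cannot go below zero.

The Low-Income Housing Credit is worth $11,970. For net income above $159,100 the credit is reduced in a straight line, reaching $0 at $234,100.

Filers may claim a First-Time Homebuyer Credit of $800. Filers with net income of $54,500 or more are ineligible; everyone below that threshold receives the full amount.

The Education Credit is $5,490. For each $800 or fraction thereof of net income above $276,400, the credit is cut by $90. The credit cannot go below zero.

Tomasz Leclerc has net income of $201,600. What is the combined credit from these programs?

$12,217

Working Family Credit: income exceeds $193,700 by $7,900, which is 10 full-or-partial $800 increments; reduction = 10 × $140 = $1,400, leaving $1,540.
Low-Income Housing Credit: $201,600 is $42,500 into a $75,000 phase-out range, leaving 32,500/75,000 of the credit: $11,970 × 32,500/75,000 = $5,187.
First-Time Homebuyer Credit: $201,600 meets or exceeds the $54,500 cutoff, so the credit is $0.
Education Credit: $201,600 is at or below the $276,400 threshold, so the full $5,490 applies.
Total: $1,540 + $5,187 + $0 + $5,490 = $12,217.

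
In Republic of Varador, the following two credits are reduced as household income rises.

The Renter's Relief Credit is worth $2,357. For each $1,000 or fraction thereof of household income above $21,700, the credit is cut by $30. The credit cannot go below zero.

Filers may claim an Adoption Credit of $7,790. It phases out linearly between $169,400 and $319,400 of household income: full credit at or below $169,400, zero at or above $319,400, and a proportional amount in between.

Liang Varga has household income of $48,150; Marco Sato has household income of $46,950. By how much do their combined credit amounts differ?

Liang ($48,150): Renter's Relief Credit: income exceeds $21,700 by $26,450, which is 27 full-or-partial $1,000 increments; reduction = 27 × $30 = $810, leaving $1,547. Adoption Credit: $48,150 is at or below the $169,400 threshold, so the full $7,790 applies. total $1,547 + $7,790 = $9,337
Marco ($46,950): Renter's Relief Credit: income exceeds $21,700 by $25,250, which is 26 full-or-partial $1,000 increments; reduction = 26 × $30 = $780, leaving $1,577. Adoption Credit: $46,950 is at or below the $169,400 threshold, so the full $7,790 applies. total $1,577 + $7,790 = $9,367
Difference: |$9,337 − $9,367| = $30.

$30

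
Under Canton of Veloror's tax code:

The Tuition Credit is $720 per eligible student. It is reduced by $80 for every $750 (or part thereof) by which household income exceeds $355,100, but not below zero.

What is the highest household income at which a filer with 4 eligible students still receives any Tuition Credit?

Full credit = 4 × $720 = $2,880.
After 35 increments the reduction is 35 × $80 = $2,800, leaving $80; one more increment wipes it out. Increment 35 ends at excess 35 × $750 = $26,250, so the highest qualifying income is $355,100 + $26,250 = $381,350.

$381,350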